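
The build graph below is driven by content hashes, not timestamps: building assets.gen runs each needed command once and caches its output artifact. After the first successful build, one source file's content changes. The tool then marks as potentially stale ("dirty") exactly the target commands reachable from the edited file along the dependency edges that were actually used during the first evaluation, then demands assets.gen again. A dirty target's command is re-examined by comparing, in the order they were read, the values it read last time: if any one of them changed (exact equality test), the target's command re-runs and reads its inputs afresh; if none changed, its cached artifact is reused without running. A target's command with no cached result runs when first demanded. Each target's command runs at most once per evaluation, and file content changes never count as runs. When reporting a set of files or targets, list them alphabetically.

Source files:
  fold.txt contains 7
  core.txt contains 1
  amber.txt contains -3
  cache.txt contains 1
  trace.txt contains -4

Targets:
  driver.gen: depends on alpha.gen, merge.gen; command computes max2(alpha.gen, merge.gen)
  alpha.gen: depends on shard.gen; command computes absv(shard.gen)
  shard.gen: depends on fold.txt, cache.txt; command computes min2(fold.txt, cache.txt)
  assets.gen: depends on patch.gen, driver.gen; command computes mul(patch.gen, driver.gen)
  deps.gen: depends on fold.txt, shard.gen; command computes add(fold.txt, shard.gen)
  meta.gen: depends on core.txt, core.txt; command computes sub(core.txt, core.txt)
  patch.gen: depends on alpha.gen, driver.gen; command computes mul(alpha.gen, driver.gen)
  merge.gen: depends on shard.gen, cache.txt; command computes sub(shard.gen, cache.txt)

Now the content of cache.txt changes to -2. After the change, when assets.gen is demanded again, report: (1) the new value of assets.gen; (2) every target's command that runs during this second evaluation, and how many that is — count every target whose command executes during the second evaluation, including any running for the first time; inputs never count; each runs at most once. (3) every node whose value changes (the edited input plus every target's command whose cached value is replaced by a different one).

assets.gen now evaluates to 8.
Run set: alpha.gen, assets.gen, driver.gen, merge.gen, patch.gen, shard.gen (6 run).
Changed values: alpha.gen, assets.gen, cache.txt, driver.gen, patch.gen, shard.gen.

Initial pass — values computed on the first demand:
  shard.gen = min2(7, 1) = 1
  alpha.gen = absv(1) = 1
  merge.gen = sub(1, 1) = 0
  driver.gen = max2(1, 0) = 1
  patch.gen = mul(1, 1) = 1
  assets.gen = mul(1, 1) = 1

Second demand — change propagation:
  shard.gen: re-runs because cache.txt 1->-2; new result -2.
  alpha.gen: re-runs because shard.gen 1->-2; new result 2.
  merge.gen: re-runs because shard.gen 1->-2; cache.txt 1->-2; new result 0 (unchanged).
  driver.gen: re-runs because alpha.gen 1->2; new result 2.
  patch.gen: re-runs because alpha.gen 1->2; driver.gen 1->2; new result 4.
  assets.gen: re-runs because patch.gen 1->4; driver.gen 1->2; new result 8.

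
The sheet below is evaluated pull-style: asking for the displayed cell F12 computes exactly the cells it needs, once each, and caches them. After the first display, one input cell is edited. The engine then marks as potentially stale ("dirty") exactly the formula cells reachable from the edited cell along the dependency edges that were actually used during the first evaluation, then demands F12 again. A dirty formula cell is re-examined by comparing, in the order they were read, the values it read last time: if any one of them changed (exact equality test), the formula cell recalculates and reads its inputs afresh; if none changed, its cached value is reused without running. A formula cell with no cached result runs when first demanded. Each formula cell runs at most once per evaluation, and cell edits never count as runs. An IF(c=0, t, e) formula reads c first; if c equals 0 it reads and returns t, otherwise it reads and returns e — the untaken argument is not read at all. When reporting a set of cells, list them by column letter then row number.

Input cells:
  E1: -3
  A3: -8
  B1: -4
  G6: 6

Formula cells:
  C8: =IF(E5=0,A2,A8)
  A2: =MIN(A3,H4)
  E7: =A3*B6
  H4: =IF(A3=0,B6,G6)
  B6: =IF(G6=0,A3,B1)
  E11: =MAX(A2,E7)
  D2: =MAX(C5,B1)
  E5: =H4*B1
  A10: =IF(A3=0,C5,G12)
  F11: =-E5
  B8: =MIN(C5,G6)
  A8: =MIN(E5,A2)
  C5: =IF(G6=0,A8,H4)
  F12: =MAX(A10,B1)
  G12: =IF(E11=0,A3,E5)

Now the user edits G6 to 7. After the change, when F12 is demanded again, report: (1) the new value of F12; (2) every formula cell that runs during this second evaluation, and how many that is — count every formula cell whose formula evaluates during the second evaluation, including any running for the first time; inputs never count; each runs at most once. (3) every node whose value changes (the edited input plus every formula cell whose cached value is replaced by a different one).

Demanding F12 again yields -4.
7 formula cells run: A2, A10, B6, E5, F12, G12, H4.
The nodes whose values change: A10, E5, G6, G12, H4.
Note where the cutoff bites: E7 is checked, finds nothing changed, and keeps its cache.

First demand of the output computes:
  B6 = IF(G6=0: G6=6 -> else branch B1) = -4
  E7 = -8 * -4 = 32
  H4 = IF(A3=0: A3=-8 -> else branch G6) = 6
  A2 = MIN(-8, 6) = -8
  E5 = 6 * -4 = -24
  E11 = MAX(-8, 32) = 32
  G12 = IF(E11=0: E11=32 -> else branch E5) = -24
  A10 = IF(A3=0: A3=-8 -> else branch G12) = -24
  F12 = MAX(-24, -4) = -4

After the edit, cleaning proceeds:
  B6: a read changed (G6 6->7) — executes, giving -4 — identical to its old value.
  E7: dirty, but its reads are unchanged (A3 unchanged, B6 unchanged); cached 32 stands.
  H4: a read changed (G6 6->7) — executes, giving 7.
  A2: a read changed (H4 6->7) — executes, giving -8 — identical to its old value.
  E5: a read changed (H4 6->7) — executes, giving -28.
  E11: dirty, but its reads are unchanged (A2 unchanged, E7 unchanged); cached 32 stands.
  G12: a read changed (E5 -24->-28) — executes, giving -28.
  A10: a read changed (G12 -24->-28) — executes, giving -28.
  F12: a read changed (A10 -24->-28) — executes, giving -4 — identical to its old value.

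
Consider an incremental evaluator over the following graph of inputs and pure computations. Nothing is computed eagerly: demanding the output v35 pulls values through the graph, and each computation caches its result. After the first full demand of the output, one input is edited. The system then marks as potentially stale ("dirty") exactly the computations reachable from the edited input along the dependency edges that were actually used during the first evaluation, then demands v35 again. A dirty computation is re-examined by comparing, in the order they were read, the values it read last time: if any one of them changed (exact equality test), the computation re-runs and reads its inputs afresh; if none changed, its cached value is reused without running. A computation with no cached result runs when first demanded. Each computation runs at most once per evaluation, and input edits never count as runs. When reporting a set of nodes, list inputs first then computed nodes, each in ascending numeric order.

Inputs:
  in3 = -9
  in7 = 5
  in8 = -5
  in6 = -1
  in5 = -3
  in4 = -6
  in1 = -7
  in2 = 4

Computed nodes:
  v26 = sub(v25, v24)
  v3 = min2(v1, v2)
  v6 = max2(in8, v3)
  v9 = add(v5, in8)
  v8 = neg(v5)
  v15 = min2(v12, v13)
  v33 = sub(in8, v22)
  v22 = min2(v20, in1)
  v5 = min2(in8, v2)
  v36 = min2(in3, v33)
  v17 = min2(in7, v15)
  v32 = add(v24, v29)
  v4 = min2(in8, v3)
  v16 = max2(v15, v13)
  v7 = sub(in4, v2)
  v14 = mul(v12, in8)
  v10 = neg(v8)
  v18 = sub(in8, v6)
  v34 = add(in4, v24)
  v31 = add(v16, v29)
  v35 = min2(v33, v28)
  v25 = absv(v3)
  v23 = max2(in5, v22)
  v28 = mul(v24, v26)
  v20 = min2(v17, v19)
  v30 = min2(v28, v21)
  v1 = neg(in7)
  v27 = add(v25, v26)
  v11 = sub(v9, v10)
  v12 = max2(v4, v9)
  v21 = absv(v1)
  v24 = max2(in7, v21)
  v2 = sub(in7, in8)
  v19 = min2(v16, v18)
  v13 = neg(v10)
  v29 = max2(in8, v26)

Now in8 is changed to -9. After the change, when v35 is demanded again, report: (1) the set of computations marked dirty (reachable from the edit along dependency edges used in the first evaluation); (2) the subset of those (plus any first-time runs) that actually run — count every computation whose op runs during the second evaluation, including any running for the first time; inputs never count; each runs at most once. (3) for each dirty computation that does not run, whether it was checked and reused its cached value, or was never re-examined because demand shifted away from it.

Initial pass — values computed on the first demand:
  v1 = neg(5) = -5
  v2 = sub(5, -5) = 10
  v3 = min2(-5, 10) = -5
  v4 = min2(-5, -5) = -5
  v5 = min2(-5, 10) = -5
  v6 = max2(-5, -5) = -5
  v8 = neg(-5) = 5
  v9 = add(-5, -5) = -10
  v10 = neg(5) = -5
  v12 = max2(-5, -10) = -5
  v13 = neg(-5) = 5
  v15 = min2(-5, 5) = -5
  v16 = max2(-5, 5) = 5
  v17 = min2(5, -5) = -5
  v18 = sub(-5, -5) = 0
  v19 = min2(5, 0) = 0
  v20 = min2(-5, 0) = -5
  v21 = absv(-5) = 5
  v22 = min2(-5, -7) = -7
  v24 = max2(5, 5) = 5
  v25 = absv(-5) = 5
  v26 = sub(5, 5) = 0
  v28 = mul(5, 0) = 0
  v33 = sub(-5, -7) = 2
  v35 = min2(2, 0) = 0

Second demand — change propagation:
  v2: re-runs because in8 -5->-9; new result 14.
  v3: re-runs because v2 10->14; new result -5 (unchanged).
  v4: re-runs because in8 -5->-9; new result -9.
  v5: re-runs because in8 -5->-9; v2 10->14; new result -9.
  v6: re-runs because in8 -5->-9; new result -5 (unchanged).
  v8: re-runs because v5 -5->-9; new result 9.
  v9: re-runs because v5 -5->-9; in8 -5->-9; new result -18.
  v10: re-runs because v8 5->9; new result -9.
  v12: re-runs because v4 -5->-9; v9 -10->-18; new result -9.
  v13: re-runs because v10 -5->-9; new result 9.
  v15: re-runs because v12 -5->-9; v13 5->9; new result -9.
  v16: re-runs because v15 -5->-9; v13 5->9; new result 9.
  v17: re-runs because v15 -5->-9; new result -9.
  v18: re-runs because in8 -5->-9; new result -4.
  v19: re-runs because v16 5->9; v18 0->-4; new result -4.
  v20: re-runs because v17 -5->-9; v19 0->-4; new result -9.
  v22: re-runs because v20 -5->-9; new result -9.
  v25: re-examined; everything it read last time is the same (v3 unchanged) — cache 5 kept, no run.
  v26: re-examined; everything it read last time is the same (v25 unchanged, v24 unchanged) — cache 0 kept, no run.
  v28: re-examined; everything it read last time is the same (v24 unchanged, v26 unchanged) — cache 0 kept, no run.
  v33: re-runs because in8 -5->-9; v22 -7->-9; new result 0.
  v35: re-runs because v33 2->0; new result 0 (unchanged).

The important point: at v25 every value read last time is unchanged, so the dirty flag clears without a run.

Dirty set: v2, v3, v4, v5, v6, v8, v9, v10, v12, v13, v15, v16, v17, v18, v19, v20, v22, v25, v26, v28, v33, v35.
Run set: v2, v3, v4, v5, v6, v8, v9, v10, v12, v13, v15, v16, v17, v18, v19, v20, v22, v33, v35 (19 run).
Re-examined without running (cache reused): v25, v26, v28.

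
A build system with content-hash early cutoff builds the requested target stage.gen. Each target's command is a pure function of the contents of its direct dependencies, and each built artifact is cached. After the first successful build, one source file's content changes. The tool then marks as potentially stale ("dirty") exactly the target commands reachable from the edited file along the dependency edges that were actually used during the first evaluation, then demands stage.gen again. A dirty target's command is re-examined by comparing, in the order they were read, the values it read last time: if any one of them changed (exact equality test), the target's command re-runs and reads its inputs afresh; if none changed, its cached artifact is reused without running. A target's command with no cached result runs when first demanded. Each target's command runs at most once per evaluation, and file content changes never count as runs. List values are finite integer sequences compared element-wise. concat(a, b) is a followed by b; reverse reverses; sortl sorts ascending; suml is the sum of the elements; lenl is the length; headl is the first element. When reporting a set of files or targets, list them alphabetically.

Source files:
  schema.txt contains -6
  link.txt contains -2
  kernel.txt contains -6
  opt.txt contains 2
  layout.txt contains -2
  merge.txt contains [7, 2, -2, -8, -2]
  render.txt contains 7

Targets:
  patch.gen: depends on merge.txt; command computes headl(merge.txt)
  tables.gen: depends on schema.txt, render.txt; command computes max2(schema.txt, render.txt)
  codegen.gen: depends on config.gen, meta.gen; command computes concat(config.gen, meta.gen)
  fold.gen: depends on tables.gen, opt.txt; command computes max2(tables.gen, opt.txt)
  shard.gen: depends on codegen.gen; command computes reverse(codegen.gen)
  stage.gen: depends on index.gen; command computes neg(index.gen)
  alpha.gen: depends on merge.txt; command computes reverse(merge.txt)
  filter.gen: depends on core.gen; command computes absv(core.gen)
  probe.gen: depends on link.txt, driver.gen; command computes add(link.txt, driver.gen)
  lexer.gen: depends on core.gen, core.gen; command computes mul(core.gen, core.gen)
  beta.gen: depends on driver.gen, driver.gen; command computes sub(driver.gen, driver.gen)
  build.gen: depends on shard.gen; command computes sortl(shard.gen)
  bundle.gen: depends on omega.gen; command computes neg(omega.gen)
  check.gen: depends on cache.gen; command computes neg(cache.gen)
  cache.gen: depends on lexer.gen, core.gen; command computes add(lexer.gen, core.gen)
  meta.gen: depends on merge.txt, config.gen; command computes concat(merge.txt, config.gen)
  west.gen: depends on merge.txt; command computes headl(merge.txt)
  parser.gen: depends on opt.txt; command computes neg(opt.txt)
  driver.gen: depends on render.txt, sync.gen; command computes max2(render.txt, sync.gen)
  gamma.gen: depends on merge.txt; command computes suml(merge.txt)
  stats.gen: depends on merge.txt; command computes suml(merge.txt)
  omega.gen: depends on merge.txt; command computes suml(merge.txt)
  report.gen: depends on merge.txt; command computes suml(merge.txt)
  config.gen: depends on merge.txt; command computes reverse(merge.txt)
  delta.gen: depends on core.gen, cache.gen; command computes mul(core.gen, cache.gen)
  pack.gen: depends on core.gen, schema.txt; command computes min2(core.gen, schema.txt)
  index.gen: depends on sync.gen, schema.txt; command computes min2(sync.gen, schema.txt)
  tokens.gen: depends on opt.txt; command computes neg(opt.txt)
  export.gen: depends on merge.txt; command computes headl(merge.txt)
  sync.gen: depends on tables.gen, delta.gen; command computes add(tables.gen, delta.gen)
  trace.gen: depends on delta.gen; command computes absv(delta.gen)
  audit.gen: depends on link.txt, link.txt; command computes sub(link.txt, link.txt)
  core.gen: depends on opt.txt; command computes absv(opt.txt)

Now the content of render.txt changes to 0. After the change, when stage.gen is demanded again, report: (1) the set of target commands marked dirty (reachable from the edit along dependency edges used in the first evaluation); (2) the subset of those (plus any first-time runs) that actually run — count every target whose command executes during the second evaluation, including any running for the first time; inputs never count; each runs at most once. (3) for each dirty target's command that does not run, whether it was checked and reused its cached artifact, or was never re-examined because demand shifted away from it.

First evaluation (everything demanded from the output):
  core.gen = absv(2) = 2
  lexer.gen = mul(2, 2) = 4
  cache.gen = add(4, 2) = 6
  delta.gen = mul(2, 6) = 12
  tables.gen = max2(-6, 7) = 7
  sync.gen = add(7, 12) = 19
  index.gen = min2(19, -6) = -6
  stage.gen = neg(-6) = 6

Propagation after the edit:
  tables.gen: runs — render.txt 7->0; result 0.
  sync.gen: runs — tables.gen 7->0; result 12.
  index.gen: runs — sync.gen 19->12; result -6 (same value as before).
  stage.gen: checked — values it read are unchanged (index.gen unchanged); reused cached 6 without running.

Key observation: the change is absorbed at index.gen — it re-runs but produces the same value, and the output's value is unchanged.

Marked dirty: index.gen, stage.gen, sync.gen, tables.gen.
Target commands that run: index.gen, sync.gen, tables.gen — 3 in total.
Checked but reused from cache: stage.gen.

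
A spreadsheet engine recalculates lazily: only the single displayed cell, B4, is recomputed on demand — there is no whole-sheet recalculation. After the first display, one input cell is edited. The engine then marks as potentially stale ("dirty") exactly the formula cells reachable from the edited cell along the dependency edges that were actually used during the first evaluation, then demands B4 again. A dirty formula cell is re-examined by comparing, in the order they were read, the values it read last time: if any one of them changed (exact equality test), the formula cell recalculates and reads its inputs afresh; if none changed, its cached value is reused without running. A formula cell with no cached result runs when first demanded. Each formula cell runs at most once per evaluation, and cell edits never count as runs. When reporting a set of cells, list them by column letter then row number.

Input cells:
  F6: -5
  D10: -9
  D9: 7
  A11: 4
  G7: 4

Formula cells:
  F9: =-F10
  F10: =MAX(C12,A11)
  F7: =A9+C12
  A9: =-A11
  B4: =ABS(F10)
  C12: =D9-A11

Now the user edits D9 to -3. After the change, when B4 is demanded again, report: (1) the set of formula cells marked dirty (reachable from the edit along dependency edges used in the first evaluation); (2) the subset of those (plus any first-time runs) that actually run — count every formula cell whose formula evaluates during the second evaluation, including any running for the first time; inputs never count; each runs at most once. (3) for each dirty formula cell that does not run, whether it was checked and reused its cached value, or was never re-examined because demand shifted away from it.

First evaluation (everything demanded from the output):
  C12 = 7 - 4 = 3
  F10 = MAX(3, 4) = 4
  B4 = ABS(4) = 4

Propagation after the edit:
  C12: runs — D9 7->-3; result -7.
  F10: runs — C12 3->-7; result 4 (same value as before).
  B4: checked — values it read are unchanged (F10 unchanged); reused cached 4 without running.

Key observation: the change is absorbed at F10 — it re-runs but produces the same value, and the output's value is unchanged.

Marked dirty: B4, C12, F10.
Formula cells that run: C12, F10 — 2 in total.
Checked but reused from cache: B4.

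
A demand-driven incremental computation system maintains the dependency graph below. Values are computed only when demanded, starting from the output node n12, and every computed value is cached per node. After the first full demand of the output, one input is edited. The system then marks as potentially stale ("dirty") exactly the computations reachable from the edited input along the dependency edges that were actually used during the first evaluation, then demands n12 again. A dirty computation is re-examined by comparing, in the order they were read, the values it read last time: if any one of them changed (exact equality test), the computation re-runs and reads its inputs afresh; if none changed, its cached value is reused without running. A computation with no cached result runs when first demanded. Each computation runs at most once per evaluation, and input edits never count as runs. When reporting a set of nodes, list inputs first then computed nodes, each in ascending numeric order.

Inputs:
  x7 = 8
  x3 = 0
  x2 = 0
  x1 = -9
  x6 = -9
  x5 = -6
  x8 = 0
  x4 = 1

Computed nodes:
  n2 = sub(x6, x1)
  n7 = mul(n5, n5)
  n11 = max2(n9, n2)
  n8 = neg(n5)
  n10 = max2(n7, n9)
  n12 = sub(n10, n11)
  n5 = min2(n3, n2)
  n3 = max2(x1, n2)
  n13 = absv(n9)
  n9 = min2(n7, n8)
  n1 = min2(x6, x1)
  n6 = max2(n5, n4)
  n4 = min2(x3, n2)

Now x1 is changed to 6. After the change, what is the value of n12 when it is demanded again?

New value of n12: 210.

First evaluation (everything demanded from the output):
  n2 = sub(-9, -9) = 0
  n3 = max2(-9, 0) = 0
  n5 = min2(0, 0) = 0
  n7 = mul(0, 0) = 0
  n8 = neg(0) = 0
  n9 = min2(0, 0) = 0
  n10 = max2(0, 0) = 0
  n11 = max2(0, 0) = 0
  n12 = sub(0, 0) = 0

Propagation after the edit:
  n2: runs — x1 -9->6; result -15.
  n3: runs — x1 -9->6; n2 0->-15; result 6.
  n5: runs — n3 0->6; n2 0->-15; result -15.
  n7: runs — n5 0->-15; n5 0->-15; result 225.
  n8: runs — n5 0->-15; result 15.
  n9: runs — n7 0->225; n8 0->15; result 15.
  n10: runs — n7 0->225; n9 0->15; result 225.
  n11: runs — n9 0->15; n2 0->-15; result 15.
  n12: runs — n10 0->225; n11 0->15; result 210.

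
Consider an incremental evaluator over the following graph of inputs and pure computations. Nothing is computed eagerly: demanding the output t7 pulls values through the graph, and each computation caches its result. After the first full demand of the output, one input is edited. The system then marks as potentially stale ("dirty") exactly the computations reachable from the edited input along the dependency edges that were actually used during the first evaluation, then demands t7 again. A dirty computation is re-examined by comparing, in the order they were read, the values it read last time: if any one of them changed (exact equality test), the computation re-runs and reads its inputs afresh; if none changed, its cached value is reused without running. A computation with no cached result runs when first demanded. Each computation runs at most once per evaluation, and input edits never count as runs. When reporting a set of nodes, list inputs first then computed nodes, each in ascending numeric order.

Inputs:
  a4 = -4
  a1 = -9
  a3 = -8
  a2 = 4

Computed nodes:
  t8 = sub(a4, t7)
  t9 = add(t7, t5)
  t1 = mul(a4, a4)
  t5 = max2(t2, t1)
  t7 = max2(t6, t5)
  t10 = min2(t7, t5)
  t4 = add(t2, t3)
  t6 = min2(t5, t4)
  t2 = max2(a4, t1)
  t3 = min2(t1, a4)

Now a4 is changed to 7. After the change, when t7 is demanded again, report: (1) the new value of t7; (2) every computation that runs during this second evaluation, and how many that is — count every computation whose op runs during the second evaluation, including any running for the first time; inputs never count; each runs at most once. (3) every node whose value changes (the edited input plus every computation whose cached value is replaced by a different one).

Initial pass — values computed on the first demand:
  t1 = mul(-4, -4) = 16
  t2 = max2(-4, 16) = 16
  t3 = min2(16, -4) = -4
  t4 = add(16, -4) = 12
  t5 = max2(16, 16) = 16
  t6 = min2(16, 12) = 12
  t7 = max2(12, 16) = 16

Second demand — change propagation:
  t1: re-runs because a4 -4->7; a4 -4->7; new result 49.
  t2: re-runs because a4 -4->7; t1 16->49; new result 49.
  t3: re-runs because t1 16->49; a4 -4->7; new result 7.
  t4: re-runs because t2 16->49; t3 -4->7; new result 56.
  t5: re-runs because t2 16->49; t1 16->49; new result 49.
  t6: re-runs because t5 16->49; t4 12->56; new result 49.
  t7: re-runs because t6 12->49; t5 16->49; new result 49.

t7 now evaluates to 49.
Run set: t1, t2, t3, t4, t5, t6, t7 (7 run).
Changed values: a4, t1, t2, t3, t4, t5, t6, t7.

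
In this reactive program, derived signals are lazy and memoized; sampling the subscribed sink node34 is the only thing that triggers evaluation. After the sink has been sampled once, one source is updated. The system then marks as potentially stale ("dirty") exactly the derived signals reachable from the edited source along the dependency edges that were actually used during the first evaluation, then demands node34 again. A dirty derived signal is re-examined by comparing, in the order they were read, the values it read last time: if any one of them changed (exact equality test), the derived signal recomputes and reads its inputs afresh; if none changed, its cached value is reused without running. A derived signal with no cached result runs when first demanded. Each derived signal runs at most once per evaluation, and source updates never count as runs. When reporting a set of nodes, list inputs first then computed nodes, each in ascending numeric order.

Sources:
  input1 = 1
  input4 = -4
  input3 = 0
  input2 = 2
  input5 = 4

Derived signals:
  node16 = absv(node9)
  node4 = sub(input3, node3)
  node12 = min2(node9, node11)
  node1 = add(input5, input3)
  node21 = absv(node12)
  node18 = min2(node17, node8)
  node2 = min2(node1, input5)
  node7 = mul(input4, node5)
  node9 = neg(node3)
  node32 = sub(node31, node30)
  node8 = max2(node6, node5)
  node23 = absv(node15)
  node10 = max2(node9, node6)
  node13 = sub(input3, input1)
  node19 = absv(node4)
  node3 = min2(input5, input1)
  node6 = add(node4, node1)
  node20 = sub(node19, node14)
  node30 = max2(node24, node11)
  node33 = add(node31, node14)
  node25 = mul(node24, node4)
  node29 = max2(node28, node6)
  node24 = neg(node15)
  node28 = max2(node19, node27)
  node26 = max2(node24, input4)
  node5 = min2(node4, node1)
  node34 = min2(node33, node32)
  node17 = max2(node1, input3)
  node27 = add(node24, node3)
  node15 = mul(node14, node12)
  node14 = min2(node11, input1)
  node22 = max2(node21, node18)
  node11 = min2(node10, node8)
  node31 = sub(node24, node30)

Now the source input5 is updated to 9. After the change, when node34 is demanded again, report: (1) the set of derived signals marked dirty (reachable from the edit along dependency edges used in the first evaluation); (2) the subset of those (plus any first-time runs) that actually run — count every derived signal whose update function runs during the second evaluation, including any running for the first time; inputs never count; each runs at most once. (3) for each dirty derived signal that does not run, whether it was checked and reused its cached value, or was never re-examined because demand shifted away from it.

First demand of the output computes:
  node1 = add(4, 0) = 4
  node3 = min2(4, 1) = 1
  node4 = sub(0, 1) = -1
  node5 = min2(-1, 4) = -1
  node6 = add(-1, 4) = 3
  node8 = max2(3, -1) = 3
  node9 = neg(1) = -1
  node10 = max2(-1, 3) = 3
  node11 = min2(3, 3) = 3
  node12 = min2(-1, 3) = -1
  node14 = min2(3, 1) = 1
  node15 = mul(1, -1) = -1
  node24 = neg(-1) = 1
  node30 = max2(1, 3) = 3
  node31 = sub(1, 3) = -2
  node32 = sub(-2, 3) = -5
  node33 = add(-2, 1) = -1
  node34 = min2(-1, -5) = -5

After the edit, cleaning proceeds:
  node1: a read changed (input5 4->9) — executes, giving 9.
  node3: a read changed (input5 4->9) — executes, giving 1 — identical to its old value.
  node4: dirty, but its reads are unchanged (input3 unchanged, node3 unchanged); cached -1 stands.
  node5: a read changed (node1 4->9) — executes, giving -1 — identical to its old value.
  node6: a read changed (node1 4->9) — executes, giving 8.
  node8: a read changed (node6 3->8) — executes, giving 8.
  node9: dirty, but its reads are unchanged (node3 unchanged); cached -1 stands.
  node10: a read changed (node6 3->8) — executes, giving 8.
  node11: a read changed (node10 3->8; node8 3->8) — executes, giving 8.
  node12: a read changed (node11 3->8) — executes, giving -1 — identical to its old value.
  node14: a read changed (node11 3->8) — executes, giving 1 — identical to its old value.
  node15: dirty, but its reads are unchanged (node14 unchanged, node12 unchanged); cached -1 stands.
  node24: dirty, but its reads are unchanged (node15 unchanged); cached 1 stands.
  node30: a read changed (node11 3->8) — executes, giving 8.
  node31: a read changed (node30 3->8) — executes, giving -7.
  node32: a read changed (node31 -2->-7; node30 3->8) — executes, giving -15.
  node33: a read changed (node31 -2->-7) — executes, giving -6.
  node34: a read changed (node33 -1->-6; node32 -5->-15) — executes, giving -15.

Note where the cutoff bites: node4 is checked, finds nothing changed, and keeps its cache.

The edit dirties: node1, node3, node4, node5, node6, node8, node9, node10, node11, node12, node14, node15, node24, node30, node31, node32, node33, node34.
14 derived signals run: node1, node3, node5, node6, node8, node10, node11, node12, node14, node30, node31, node32, node33, node34.
Cache hits after checking: node4, node9, node15, node24.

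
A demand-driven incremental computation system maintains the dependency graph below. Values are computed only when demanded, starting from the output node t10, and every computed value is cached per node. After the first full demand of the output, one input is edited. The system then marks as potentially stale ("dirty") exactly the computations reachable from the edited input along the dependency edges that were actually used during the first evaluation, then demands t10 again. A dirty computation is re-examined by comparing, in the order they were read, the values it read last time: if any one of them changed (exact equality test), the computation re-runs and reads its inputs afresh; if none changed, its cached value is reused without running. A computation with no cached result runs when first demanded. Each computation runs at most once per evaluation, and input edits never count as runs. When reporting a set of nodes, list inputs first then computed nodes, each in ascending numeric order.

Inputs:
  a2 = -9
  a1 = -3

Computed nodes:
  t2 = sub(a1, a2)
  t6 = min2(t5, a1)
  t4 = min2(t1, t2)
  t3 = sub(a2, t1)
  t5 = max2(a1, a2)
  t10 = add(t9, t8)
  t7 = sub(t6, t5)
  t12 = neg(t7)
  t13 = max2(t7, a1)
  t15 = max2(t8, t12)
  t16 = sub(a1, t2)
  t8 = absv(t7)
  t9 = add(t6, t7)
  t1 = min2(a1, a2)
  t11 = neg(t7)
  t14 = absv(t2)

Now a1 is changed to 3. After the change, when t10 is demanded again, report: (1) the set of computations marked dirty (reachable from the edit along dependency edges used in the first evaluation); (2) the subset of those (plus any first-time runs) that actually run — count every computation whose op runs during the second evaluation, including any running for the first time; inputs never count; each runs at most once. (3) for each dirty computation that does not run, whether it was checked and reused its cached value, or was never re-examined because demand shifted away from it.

First evaluation (everything demanded from the output):
  t5 = max2(-3, -9) = -3
  t6 = min2(-3, -3) = -3
  t7 = sub(-3, -3) = 0
  t8 = absv(0) = 0
  t9 = add(-3, 0) = -3
  t10 = add(-3, 0) = -3

Propagation after the edit:
  t5: runs — a1 -3->3; result 3.
  t6: runs — t5 -3->3; a1 -3->3; result 3.
  t7: runs — t6 -3->3; t5 -3->3; result 0 (same value as before).
  t8: checked — values it read are unchanged (t7 unchanged); reused cached 0 without running.
  t9: runs — t6 -3->3; result 3.
  t10: runs — t9 -3->3; result 3.

Key observation: the cutoff stops propagation at t8 — its inputs' values are unchanged, so it reuses its cache.

Marked dirty: t5, t6, t7, t8, t9, t10.
Computations that run: t5, t6, t7, t9, t10 — 5 in total.
Checked but reused from cache: t8.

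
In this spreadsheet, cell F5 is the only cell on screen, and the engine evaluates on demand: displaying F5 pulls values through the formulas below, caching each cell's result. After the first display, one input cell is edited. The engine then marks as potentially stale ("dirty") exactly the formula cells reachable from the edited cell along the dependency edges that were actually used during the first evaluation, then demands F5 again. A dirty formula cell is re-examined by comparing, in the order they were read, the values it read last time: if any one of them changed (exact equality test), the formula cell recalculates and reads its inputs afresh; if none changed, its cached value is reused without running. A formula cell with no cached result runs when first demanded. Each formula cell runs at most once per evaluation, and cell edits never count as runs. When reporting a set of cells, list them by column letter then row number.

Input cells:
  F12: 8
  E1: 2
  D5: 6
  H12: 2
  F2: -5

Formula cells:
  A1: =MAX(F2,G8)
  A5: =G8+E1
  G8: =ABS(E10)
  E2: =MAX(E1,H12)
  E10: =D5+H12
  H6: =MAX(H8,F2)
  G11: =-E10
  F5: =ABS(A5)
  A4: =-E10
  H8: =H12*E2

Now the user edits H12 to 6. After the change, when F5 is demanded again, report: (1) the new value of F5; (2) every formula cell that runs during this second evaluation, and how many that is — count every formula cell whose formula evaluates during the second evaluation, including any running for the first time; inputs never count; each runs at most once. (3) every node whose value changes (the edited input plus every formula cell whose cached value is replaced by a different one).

F5 now evaluates to 14.
Run set: A5, E10, F5, G8 (4 run).
Changed values: A5, E10, F5, G8, H12.

Initial pass — values computed on the first demand:
  E10 = 6 + 2 = 8
  G8 = ABS(8) = 8
  A5 = 8 + 2 = 10
  F5 = ABS(10) = 10

Second demand — change propagation:
  E10: re-runs because H12 2->6; new result 12.
  G8: re-runs because E10 8->12; new result 12.
  A5: re-runs because G8 8->12; new result 14.
  F5: re-runs because A5 10->14; new result 14.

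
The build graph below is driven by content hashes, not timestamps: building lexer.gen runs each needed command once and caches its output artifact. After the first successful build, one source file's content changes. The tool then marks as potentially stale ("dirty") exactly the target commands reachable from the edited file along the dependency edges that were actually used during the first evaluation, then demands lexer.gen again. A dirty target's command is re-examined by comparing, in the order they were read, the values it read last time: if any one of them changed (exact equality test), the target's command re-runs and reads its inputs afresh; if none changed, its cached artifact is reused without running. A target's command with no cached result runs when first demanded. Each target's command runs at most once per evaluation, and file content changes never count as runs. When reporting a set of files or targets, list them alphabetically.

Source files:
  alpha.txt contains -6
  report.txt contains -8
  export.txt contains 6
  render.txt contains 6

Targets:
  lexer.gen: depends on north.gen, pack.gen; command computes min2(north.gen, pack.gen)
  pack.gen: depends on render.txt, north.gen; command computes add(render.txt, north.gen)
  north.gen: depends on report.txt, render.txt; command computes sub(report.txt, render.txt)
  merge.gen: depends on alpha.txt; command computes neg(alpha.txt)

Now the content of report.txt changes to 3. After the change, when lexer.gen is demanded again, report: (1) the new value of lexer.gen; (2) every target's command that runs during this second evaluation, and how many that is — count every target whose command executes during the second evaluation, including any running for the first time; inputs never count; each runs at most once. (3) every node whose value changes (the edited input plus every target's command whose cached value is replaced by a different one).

Initial pass — values computed on the first demand:
  north.gen = sub(-8, 6) = -14
  pack.gen = add(6, -14) = -8
  lexer.gen = min2(-14, -8) = -14

Second demand — change propagation:
  north.gen: re-runs because report.txt -8->3; new result -3.
  pack.gen: re-runs because north.gen -14->-3; new result 3.
  lexer.gen: re-runs because north.gen -14->-3; pack.gen -8->3; new result -3.

lexer.gen now evaluates to -3.
Run set: lexer.gen, north.gen, pack.gen (3 run).
Changed values: lexer.gen, north.gen, pack.gen, report.txt.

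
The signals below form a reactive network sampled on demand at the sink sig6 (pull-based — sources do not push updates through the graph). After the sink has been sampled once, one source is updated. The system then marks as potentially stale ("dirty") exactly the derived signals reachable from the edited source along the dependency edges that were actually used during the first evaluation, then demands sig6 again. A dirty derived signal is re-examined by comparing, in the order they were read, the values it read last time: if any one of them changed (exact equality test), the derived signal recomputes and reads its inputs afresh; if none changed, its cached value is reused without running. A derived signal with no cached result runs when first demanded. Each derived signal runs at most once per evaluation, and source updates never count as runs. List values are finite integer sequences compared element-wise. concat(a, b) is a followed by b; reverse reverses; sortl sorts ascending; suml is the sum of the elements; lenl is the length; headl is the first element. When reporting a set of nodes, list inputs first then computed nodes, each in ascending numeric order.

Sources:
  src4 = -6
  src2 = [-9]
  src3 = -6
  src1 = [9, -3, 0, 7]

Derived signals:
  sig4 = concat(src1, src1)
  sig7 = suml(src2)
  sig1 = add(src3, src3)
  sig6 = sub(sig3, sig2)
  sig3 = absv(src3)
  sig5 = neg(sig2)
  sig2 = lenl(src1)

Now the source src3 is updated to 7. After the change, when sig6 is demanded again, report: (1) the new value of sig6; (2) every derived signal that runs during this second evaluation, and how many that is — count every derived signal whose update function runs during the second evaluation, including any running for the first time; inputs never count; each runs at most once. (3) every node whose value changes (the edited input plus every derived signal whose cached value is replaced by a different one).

sig6 now evaluates to 3.
Run set: sig3, sig6 (2 run).
Changed values: src3, sig3, sig6.

Initial pass — values computed on the first demand:
  sig2 = lenl([9, -3, 0, 7]) = 4
  sig3 = absv(-6) = 6
  sig6 = sub(6, 4) = 2

Second demand — change propagation:
  sig3: re-runs because src3 -6->7; new result 7.
  sig6: re-runs because sig3 6->7; new result 3.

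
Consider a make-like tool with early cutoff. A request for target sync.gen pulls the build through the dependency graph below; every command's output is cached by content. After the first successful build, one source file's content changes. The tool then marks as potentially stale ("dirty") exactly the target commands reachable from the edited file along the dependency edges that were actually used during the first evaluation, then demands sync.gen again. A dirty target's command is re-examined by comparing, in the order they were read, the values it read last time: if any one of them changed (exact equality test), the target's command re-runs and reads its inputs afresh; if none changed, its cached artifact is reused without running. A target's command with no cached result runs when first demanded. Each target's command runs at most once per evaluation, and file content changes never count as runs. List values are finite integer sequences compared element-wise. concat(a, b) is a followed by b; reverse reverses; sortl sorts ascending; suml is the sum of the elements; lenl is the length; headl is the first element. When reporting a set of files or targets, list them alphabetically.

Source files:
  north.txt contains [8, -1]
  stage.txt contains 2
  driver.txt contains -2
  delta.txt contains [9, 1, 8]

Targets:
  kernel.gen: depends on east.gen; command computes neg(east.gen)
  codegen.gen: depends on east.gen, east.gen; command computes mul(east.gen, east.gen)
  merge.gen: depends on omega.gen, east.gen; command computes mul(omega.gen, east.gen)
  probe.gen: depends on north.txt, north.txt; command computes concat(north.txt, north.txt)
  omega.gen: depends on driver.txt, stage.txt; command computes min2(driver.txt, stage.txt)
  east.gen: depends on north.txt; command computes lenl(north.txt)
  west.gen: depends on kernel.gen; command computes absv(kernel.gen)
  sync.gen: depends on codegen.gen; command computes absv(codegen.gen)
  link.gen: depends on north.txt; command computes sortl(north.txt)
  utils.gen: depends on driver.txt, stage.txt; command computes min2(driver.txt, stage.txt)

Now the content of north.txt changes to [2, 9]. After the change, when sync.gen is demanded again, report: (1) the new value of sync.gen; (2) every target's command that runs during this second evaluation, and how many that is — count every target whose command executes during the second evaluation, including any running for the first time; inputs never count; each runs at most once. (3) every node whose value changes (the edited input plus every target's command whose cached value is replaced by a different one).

First demand of the output computes:
  east.gen = lenl([8, -1]) = 2
  codegen.gen = mul(2, 2) = 4
  sync.gen = absv(4) = 4

After the edit, cleaning proceeds:
  east.gen: a read changed (north.txt [8, -1]->[2, 9]) — executes, giving 2 — identical to its old value.
  codegen.gen: dirty, but its reads are unchanged (east.gen unchanged, east.gen unchanged); cached 4 stands.
  sync.gen: dirty, but its reads are unchanged (codegen.gen unchanged); cached 4 stands.

Note the absorption at east.gen: it re-runs yet its value is the same, leaving the output's value untouched.

Demanding sync.gen again yields 4.
1 target commands run: east.gen.
The nodes whose values change: north.txt.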